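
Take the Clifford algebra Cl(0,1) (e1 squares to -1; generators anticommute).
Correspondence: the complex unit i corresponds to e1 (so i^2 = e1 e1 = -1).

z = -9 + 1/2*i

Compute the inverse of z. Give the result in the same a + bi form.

In blades: z = -9 + 1/2*e1.
With qbar = -9 - 1/2*e1 (scalar fixed, mapped units negated), z qbar = 325/4 (the sum of squared coefficients), so z^-1 = qbar / (325/4) = -36/325 - 2/325*e1; translating back:
Answer: -36/325 - 2/325*i


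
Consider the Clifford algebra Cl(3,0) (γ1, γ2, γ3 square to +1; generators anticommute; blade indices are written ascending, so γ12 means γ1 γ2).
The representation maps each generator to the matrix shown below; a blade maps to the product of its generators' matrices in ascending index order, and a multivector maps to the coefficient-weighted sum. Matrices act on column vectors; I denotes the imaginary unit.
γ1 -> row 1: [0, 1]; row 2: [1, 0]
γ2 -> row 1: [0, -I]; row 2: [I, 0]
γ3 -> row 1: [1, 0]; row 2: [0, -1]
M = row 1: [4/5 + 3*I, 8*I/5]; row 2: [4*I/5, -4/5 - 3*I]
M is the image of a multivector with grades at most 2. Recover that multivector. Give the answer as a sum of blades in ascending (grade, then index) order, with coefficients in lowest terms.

Method: 1, rho(γ1), rho(γ2), rho(γ3) form a trace-orthogonal basis of the 2x2 complex matrices (tr(X Y) = 2 if X = Y, else 0), so M = m0*1 + m1*rho(γ1) + m2*rho(γ2) + m3*rho(γ3) with m0 = tr(M)/2 = 0, m1 = tr(M rho(γ1))/2 = 6*I/5, m2 = tr(M rho(γ2))/2 = -2/5, m3 = tr(M rho(γ3))/2 = 4/5 + 3*I.
Multiplying table entries, the bivector images are rho(γ12) = I*rho(γ3), rho(γ13) = -I*rho(γ2), rho(γ23) = I*rho(γ1); with real blade coefficients the real parts of m0..m3 are the coefficients of 1, γ1, γ2, γ3 and the imaginary parts give the bivectors (γ23: Im m1, γ13: -Im m2, γ12: Im m3).
Answer: -2/5*γ2 + 4/5*γ3 + 3*γ12 + 6/5*γ23


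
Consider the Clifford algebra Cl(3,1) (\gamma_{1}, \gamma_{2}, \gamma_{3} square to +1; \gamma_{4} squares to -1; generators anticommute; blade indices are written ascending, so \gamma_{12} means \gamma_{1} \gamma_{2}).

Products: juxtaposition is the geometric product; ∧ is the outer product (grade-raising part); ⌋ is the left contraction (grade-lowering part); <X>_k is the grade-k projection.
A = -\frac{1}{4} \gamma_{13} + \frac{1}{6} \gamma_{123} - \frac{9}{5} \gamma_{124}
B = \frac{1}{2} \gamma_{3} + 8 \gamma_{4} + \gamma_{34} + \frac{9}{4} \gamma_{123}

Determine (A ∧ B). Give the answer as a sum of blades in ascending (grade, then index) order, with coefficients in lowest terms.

step 1: -2 \gamma_{134} + \frac{67}{30} \gamma_{1234}
Answer: -2 \gamma_{134} + \frac{67}{30} \gamma_{1234}


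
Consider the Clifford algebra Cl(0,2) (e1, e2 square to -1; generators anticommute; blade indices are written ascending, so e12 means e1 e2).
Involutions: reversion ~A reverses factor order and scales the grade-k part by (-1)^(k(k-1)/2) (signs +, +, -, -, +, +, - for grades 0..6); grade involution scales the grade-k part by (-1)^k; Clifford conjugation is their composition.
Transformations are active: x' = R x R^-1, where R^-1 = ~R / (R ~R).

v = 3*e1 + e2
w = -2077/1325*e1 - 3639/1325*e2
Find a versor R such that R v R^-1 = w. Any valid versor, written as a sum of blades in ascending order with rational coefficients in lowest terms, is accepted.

R = v + w = 1898/1325*e1 - 2314/1325*e2 works: the equal norms (-10) guarantee its sandwich swaps v into w.
Answer: 1898/1325*e1 - 2314/1325*e2


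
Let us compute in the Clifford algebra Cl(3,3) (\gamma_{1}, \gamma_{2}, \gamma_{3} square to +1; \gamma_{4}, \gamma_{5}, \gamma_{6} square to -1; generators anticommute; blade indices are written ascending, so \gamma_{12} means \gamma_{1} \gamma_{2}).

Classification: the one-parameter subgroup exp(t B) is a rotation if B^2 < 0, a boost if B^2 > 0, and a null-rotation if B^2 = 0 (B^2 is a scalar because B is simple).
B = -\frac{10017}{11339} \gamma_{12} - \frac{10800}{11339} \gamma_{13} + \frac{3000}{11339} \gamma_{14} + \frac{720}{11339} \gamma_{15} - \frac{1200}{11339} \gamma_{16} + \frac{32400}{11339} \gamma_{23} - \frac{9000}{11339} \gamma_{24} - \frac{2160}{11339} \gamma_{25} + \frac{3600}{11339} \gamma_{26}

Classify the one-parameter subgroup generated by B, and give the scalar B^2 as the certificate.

B^2 term by term: the squares give (-\frac{10017}{11339})^2*(\gamma_{12})^2 + (-\frac{10800}{11339})^2*(\gamma_{13})^2 + (\frac{3000}{11339})^2*(\gamma_{14})^2 + (\frac{720}{11339})^2*(\gamma_{15})^2 + (-\frac{1200}{11339})^2*(\gamma_{16})^2 + (\frac{32400}{11339})^2*(\gamma_{23})^2 + (-\frac{9000}{11339})^2*(\gamma_{24})^2 + (-\frac{2160}{11339})^2*(\gamma_{25})^2 + (\frac{3600}{11339})^2*(\gamma_{26})^2 = \frac{100340289}{128572921}*(-1) + \frac{116640000}{128572921}*(-1) + \frac{9000000}{128572921}*(+1) + \frac{518400}{128572921}*(+1) + \frac{1440000}{128572921}*(+1) + \frac{1049760000}{128572921}*(-1) + \frac{81000000}{128572921}*(+1) + \frac{4665600}{128572921}*(+1) + \frac{12960000}{128572921}*(+1) = -9 (each basis 2-blade squares to minus the product of its generators' squares); cross terms between blades sharing an index anticommute and cancel; the commuting (index-disjoint) pairs give grade-4 terms 2*c*c'*(blade product), which cancel blade by blade — \gamma_{1234}: -\frac{194400000}{128572921} + \frac{194400000}{128572921} = 0; \gamma_{1235}: -\frac{46656000}{128572921} + \frac{46656000}{128572921} = 0; \gamma_{1236}: \frac{77760000}{128572921} - \frac{77760000}{128572921} = 0; \gamma_{1245}: \frac{12960000}{128572921} - \frac{12960000}{128572921} = 0; \gamma_{1246}: -\frac{21600000}{128572921} + \frac{21600000}{128572921} = 0; \gamma_{1256}: -\frac{5184000}{128572921} + \frac{5184000}{128572921} = 0 — confirming B is simple. So B^2 = -9.
Answer: rotation, certificate B^2 = -9. The class reads off the invariant scalar -9 directly.


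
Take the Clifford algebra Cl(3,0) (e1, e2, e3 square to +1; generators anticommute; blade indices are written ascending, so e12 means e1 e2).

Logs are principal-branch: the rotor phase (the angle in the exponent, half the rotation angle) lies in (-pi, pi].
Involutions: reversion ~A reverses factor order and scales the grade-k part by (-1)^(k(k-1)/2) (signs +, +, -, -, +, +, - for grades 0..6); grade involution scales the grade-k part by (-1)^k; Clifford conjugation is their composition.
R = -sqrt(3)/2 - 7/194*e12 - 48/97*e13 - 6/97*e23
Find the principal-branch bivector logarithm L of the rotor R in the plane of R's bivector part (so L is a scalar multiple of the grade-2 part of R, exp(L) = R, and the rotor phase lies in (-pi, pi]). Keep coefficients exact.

The scalar part of R is -sqrt(3)/2, and that scalar determines the rotor phase on the principal branch; recovering the unit plane as bivector-part over sine of the phase gives L = phase * plane.
Concretely: cos(phase) = -sqrt(3)/2 gives phase = ±5*pi/6, and since phase/sin(phase) is even the sign is immaterial: L = (phase/sin(phase)) * <R>_2 = (5*pi/3) * <R>_2.
Answer: -35*pi/582*e12 - 80*pi/97*e13 - 10*pi/97*e23


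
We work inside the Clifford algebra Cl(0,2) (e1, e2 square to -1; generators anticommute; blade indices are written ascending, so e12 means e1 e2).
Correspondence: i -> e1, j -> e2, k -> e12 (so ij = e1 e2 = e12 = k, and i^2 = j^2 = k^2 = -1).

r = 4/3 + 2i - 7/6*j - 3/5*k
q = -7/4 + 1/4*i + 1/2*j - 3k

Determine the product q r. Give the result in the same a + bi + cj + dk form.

In blades: q = -7/4 + 1/4*e1 + 1/2*e2 - 3*e12, r = 4/3 + 2*e1 - 7/6*e2 - 3/5*e12.
Distribute q over r term by term (generator squares from the signature, products reordered to ascending indices): (-7/4)*r = -7/3 - 7/2*e1 + 49/24*e2 + 21/20*e12; (1/4*e1)*r = -1/2 + 1/3*e1 + 3/20*e2 - 7/24*e12; (1/2*e2)*r = 7/12 - 3/10*e1 + 2/3*e2 - e12; (-3*e12)*r = -9/5 - 7/2*e1 - 6*e2 - 4*e12.
Sum: -81/20 - 209/30*e1 - 377/120*e2 - 509/120*e12; translating back through the correspondence:
Answer: -81/20 - 209/30*i - 377/120*j - 509/120*k


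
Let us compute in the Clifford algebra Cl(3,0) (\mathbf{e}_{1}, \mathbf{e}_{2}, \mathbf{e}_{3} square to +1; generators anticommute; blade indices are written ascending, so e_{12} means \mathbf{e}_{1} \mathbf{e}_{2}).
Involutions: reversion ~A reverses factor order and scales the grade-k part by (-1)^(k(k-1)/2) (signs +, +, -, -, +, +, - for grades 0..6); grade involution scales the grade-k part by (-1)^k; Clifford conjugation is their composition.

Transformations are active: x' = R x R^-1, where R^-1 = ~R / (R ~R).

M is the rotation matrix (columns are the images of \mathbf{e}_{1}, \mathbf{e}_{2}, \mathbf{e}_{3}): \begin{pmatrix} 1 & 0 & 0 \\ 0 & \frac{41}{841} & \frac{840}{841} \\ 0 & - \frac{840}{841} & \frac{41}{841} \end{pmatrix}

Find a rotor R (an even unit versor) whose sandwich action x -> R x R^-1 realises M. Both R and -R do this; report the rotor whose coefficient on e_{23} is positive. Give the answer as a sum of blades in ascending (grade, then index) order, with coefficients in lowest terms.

Method: write R = a + b12*e_{12} + b13*e_{13} + b23*e_{23} with a^2 + b12^2 + b13^2 + b23^2 = 1 (so R^-1 = ~R). Expanding the columns R e_j ~R gives tr M = 4a^2 - 1 and, from the antisymmetric part, M21 - M12 = -4a*b12, M13 - M31 = 4a*b13, M32 - M23 = -4a*b23.
Here tr M = \frac{923}{841}, so a^2 = (1 + tr M)/4 = \frac{441}{841} and a = ±\frac{21}{29}. Taking a = \frac{21}{29}: M21 - M12 = 0, M13 - M31 = 0, M32 - M23 = -\frac{1680}{841}, giving b12 = 0, b13 = 0, b23 = \frac{20}{29}, i.e. R = \frac{21}{29} + \frac{20}{29} e_{23}.
Its e_{23} coefficient is already positive.
Answer: \frac{21}{29} + \frac{20}{29} e_{23}. Uniqueness: Spin(3) -> SO(3) maps R and -R to the same rotation of trace \frac{923}{841}; fixing the sign of the e_{23} coefficient removes the ambiguity.


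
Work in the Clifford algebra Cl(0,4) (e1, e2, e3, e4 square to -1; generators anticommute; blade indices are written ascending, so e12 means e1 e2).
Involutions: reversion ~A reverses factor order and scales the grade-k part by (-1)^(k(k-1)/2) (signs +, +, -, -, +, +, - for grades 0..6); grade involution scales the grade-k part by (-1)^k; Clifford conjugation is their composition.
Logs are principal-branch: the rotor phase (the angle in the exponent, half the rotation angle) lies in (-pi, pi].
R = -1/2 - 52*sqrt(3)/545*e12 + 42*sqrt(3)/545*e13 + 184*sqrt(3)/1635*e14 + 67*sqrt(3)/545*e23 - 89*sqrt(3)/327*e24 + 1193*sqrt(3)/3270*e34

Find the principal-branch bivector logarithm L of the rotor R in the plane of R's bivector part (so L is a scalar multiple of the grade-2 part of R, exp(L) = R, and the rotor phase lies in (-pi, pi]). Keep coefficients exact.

The scalar part of R is -1/2, and that scalar determines the rotor phase on the principal branch; recovering the unit plane as bivector-part over sine of the phase gives L = phase * plane.
Concretely: cos(phase) = -1/2 gives phase = ±2*pi/3, and since phase/sin(phase) is even the sign is immaterial: L = (phase/sin(phase)) * <R>_2 = (4*sqrt(3)*pi/9) * <R>_2.
Answer: -208*pi/1635*e12 + 56*pi/545*e13 + 736*pi/4905*e14 + 268*pi/1635*e23 - 356*pi/981*e24 + 2386*pi/4905*e34


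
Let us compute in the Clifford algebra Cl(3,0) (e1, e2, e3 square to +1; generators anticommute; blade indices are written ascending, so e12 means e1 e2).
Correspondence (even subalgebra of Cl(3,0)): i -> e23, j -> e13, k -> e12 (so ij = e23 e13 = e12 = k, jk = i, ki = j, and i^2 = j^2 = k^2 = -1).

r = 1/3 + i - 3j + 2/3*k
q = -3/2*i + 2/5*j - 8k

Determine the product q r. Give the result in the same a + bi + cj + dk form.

In blades: q = -8*e12 + 2/5*e13 - 3/2*e23, r = 1/3 + 2/3*e12 - 3*e13 + e23.
Distribute q over r term by term (generator squares from the signature, products reordered to ascending indices): (-8*e12)*r = 16/3 - 8/3*e12 - 8*e13 - 24*e23; (2/5*e13)*r = 6/5 - 2/5*e12 + 2/15*e13 + 4/15*e23; (-3/2*e23)*r = 3/2 + 9/2*e12 + e13 - 1/2*e23.
Sum: 241/30 + 43/30*e12 - 103/15*e13 - 727/30*e23; translating back through the correspondence:
Answer: 241/30 - 727/30*i - 103/15*j + 43/30*k


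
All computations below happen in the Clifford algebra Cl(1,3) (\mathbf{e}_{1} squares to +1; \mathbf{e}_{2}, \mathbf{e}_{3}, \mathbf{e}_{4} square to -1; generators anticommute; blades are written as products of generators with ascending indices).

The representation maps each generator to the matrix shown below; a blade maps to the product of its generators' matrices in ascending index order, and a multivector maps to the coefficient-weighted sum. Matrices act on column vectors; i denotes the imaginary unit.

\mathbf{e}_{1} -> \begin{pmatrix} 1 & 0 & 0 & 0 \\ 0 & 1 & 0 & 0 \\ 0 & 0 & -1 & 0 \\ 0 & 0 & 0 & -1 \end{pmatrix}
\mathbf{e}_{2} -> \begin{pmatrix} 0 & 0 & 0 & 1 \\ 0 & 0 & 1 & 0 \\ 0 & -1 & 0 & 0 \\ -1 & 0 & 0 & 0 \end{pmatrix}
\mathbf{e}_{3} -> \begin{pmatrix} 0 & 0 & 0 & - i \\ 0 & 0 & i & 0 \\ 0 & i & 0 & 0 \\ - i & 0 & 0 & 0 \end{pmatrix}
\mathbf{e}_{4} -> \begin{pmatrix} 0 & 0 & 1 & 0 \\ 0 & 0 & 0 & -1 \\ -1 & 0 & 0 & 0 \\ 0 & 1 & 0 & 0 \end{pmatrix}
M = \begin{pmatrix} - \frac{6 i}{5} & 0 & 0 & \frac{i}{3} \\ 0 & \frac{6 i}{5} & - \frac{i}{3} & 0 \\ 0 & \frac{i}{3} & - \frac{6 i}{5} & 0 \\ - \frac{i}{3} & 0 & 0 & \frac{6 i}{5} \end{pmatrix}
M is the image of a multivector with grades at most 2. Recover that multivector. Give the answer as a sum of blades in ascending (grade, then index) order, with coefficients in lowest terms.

Method: the blade images are trace-orthogonal — tr(rho(e_A) rho(e_B)^-1) = 4 if A = B and 0 otherwise — and rho(e_A)^-1 = (e_A)^2 * rho(e_A) with (e_A)^2 = +1 or -1, so the coefficient of e_A in the preimage is (e_A)^2 * tr(M rho(e_A))/4.
Nonzero projections over blades of grade <= 2: e_{1} e_{3}: (e_{1} e_{3})^2 = +1, tr(M rho(e_{1} e_{3})) = - \frac{4}{3}, coefficient -\frac{1}{3}; e_{2} e_{3}: (e_{2} e_{3})^2 = -1, tr(M rho(e_{2} e_{3})) = - \frac{24}{5}, coefficient \frac{6}{5}. Every other blade of grade <= 2 projects to 0.
Answer: -\frac{1}{3} e_{1} e_{3} + \frac{6}{5} e_{2} e_{3}


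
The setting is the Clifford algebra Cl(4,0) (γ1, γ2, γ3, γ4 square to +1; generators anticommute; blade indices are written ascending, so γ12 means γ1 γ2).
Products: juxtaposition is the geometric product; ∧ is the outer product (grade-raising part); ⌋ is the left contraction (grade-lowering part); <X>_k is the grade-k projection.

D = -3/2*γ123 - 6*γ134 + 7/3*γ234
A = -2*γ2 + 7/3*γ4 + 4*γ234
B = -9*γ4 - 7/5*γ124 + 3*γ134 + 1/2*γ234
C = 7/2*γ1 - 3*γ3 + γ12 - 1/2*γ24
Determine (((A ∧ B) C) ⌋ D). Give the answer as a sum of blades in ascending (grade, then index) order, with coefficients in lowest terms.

step 1: 18*γ24 + 6*γ1234
step 2: 9 - 3*γ13 - 18*γ14 - 6*γ34 + 81*γ124 + 33*γ234
step 3: -77 - 36*γ1 + 37/2*γ2 + 108*γ3 - 18*γ4 - 27/2*γ123 - 54*γ134 + 21*γ234
Answer: -77 - 36*γ1 + 37/2*γ2 + 108*γ3 - 18*γ4 - 27/2*γ123 - 54*γ134 + 21*γ234


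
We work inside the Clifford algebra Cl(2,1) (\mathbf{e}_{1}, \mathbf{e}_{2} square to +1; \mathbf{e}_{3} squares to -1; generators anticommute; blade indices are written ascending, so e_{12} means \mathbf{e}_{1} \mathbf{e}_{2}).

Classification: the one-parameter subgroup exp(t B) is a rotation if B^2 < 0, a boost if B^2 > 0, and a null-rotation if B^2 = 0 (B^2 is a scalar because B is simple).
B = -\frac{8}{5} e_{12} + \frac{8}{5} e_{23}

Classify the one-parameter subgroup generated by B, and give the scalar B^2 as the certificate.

B^2 term by term: the squares give (-\frac{8}{5})^2*(e_{12})^2 + (\frac{8}{5})^2*(e_{23})^2 = \frac{64}{25}*(-1) + \frac{64}{25}*(+1) = 0 (each basis 2-blade squares to minus the product of its generators' squares); cross terms between blades sharing an index anticommute and cancel. So B^2 = 0.
Answer: null-rotation, certificate B^2 = 0. Because 0 is invariant under every versor sandwich, the classification follows from its sign alone.


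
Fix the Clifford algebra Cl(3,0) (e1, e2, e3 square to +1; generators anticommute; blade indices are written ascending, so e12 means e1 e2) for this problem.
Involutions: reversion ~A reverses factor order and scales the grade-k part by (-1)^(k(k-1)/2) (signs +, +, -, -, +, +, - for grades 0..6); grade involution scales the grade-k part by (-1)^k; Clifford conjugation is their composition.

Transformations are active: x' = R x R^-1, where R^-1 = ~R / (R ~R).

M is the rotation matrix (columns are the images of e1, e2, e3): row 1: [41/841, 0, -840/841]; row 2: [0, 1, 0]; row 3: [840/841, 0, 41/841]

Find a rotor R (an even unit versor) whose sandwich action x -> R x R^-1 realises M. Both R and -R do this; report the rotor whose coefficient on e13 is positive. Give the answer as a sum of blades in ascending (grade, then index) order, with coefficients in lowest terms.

Method: write R = a + b12*e12 + b13*e13 + b23*e23 with a^2 + b12^2 + b13^2 + b23^2 = 1 (so R^-1 = ~R). Expanding the columns R e_j ~R gives tr M = 4a^2 - 1 and, from the antisymmetric part, M21 - M12 = -4a*b12, M13 - M31 = 4a*b13, M32 - M23 = -4a*b23.
Here tr M = 923/841, so a^2 = (1 + tr M)/4 = 441/841 and a = ±21/29. Taking a = 21/29: M21 - M12 = 0, M13 - M31 = -1680/841, M32 - M23 = 0, giving b12 = 0, b13 = -20/29, b23 = 0, i.e. R = 21/29 - 20/29*e13.
Its e13 coefficient is negative, so report the other preimage -R.
Answer: -21/29 + 20/29*e13. Recall the cover is two-to-one: with M of trace 923/841, both preimages act alike, and the stated e13 sign chooses the sheet.


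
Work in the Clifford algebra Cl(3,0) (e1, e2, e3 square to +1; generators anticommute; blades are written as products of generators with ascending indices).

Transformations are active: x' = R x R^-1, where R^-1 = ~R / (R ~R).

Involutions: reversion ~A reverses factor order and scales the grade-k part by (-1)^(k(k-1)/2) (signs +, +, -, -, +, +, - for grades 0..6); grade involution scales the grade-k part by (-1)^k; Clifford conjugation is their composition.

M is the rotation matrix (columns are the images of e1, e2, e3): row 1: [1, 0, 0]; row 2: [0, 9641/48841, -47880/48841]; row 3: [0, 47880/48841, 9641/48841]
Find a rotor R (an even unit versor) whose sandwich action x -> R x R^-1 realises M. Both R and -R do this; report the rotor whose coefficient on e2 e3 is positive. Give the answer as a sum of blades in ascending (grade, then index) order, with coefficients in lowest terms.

Method: write R = a + b12*e1 e2 + b13*e1 e3 + b23*e2 e3 with a^2 + b12^2 + b13^2 + b23^2 = 1 (so R^-1 = ~R). Expanding the columns R e_j ~R gives tr M = 4a^2 - 1 and, from the antisymmetric part, M21 - M12 = -4a*b12, M13 - M31 = 4a*b13, M32 - M23 = -4a*b23.
Here tr M = 68123/48841, so a^2 = (1 + tr M)/4 = 29241/48841 and a = ±171/221. Taking a = 171/221: M21 - M12 = 0, M13 - M31 = 0, M32 - M23 = 95760/48841, giving b12 = 0, b13 = 0, b23 = -140/221, i.e. R = 171/221 - 140/221*e2 e3.
Its e2 e3 coefficient is negative, so report the other preimage -R.
Answer: -171/221 + 140/221*e2 e3. Why the constraint matters: R and -R act identically through the sandwich — M has trace 68123/48841 either way — so only the sign condition on e2 e3 picks one of the two preimages.


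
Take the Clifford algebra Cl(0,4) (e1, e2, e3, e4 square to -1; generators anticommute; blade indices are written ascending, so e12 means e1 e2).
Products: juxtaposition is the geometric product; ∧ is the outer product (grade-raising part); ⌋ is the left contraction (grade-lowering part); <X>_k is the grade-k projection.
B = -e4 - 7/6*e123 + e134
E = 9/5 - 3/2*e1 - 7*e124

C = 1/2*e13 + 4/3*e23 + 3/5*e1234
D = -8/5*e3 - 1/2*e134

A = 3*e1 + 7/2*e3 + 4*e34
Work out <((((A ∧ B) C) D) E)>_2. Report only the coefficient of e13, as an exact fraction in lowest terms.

step 1: -3*e14 - 7/2*e34
step 2: 21/10*e12 - 7/4*e14 + 9/5*e23 - 14/3*e24 + 3/2*e34 - 4*e1234
step 3: 3/4*e1 + 22/25*e2 + 7/8*e3 - 12/5*e4 - 77/75*e123 + 73/10*e124 - 14/5*e134 - 511/60*e234
step 4: -1999/40 + 27/20*e1 + 198/125*e2 + 63/40*e3 - 108/25*e4 - 387/25*e12 - 13993/240*e13 - 244/25*e14 + 903/50*e23 + 81/5*e24 - 854/75*e34 - 231/125*e123 + 657/50*e124 - 126/25*e134 - 1533/100*e234 - 189/10*e1234
step 5: -387/25*e12 - 13993/240*e13 - 244/25*e14 + 903/50*e23 + 81/5*e24 - 854/75*e34
Answer: -13993/240


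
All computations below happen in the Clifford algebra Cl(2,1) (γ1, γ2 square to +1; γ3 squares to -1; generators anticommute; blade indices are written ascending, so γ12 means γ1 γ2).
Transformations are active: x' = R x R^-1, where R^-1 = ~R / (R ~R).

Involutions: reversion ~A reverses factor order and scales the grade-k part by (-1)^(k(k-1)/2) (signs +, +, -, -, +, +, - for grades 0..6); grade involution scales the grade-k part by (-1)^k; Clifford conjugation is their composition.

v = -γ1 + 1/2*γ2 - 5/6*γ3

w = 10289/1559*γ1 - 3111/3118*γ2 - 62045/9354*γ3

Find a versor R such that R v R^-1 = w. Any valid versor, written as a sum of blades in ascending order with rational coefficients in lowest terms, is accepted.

The midline construction: v and w both square to 5/9, so reflecting in their sum 8730/1559*γ1 - 776/1559*γ2 - 11640/1559*γ3 exchanges them.
Answer: 8730/1559*γ1 - 776/1559*γ2 - 11640/1559*γ3


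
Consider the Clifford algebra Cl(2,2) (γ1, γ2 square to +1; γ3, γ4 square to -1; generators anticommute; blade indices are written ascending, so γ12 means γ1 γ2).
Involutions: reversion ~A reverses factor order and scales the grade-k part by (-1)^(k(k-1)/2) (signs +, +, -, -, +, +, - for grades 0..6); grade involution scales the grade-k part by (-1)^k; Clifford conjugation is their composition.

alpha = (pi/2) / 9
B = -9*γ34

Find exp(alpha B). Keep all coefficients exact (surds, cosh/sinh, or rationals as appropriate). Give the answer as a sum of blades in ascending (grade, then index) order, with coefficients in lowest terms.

B^2 = (-9)^2*(γ34)^2 = 81*(-1) = -81 (a basis 2-blade squares to minus the product of its generators' squares).
B^2 = -81 — a negative square means the series sums to a rotation: l = 9, alpha*l = pi/2, so exp(alpha B) = cos(pi/2) + (sin(pi/2)/9)*B = 0 + (1/9)*B.
Answer: -γ34


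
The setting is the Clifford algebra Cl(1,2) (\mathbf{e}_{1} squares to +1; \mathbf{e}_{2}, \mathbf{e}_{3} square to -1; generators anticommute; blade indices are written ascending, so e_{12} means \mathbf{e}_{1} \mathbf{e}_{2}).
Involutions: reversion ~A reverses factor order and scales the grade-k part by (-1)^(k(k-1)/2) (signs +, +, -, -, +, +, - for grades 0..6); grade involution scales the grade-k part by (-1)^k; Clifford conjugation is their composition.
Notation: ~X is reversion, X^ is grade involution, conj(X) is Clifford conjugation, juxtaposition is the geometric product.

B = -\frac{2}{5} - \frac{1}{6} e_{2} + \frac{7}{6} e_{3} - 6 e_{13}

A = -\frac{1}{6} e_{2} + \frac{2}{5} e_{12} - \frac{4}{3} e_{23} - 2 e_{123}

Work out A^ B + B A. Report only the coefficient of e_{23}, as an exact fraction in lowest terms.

first term: \frac{1}{36} + \frac{1}{15} e_{1} + \frac{607}{45} e_{2} + \frac{2}{9} e_{3} - \frac{787}{75} e_{12} - \frac{1}{3} e_{13} + \frac{563}{180} e_{23} + \frac{2}{3} e_{123}
second term: -\frac{1}{36} - \frac{1}{15} e_{1} - \frac{607}{45} e_{2} - \frac{2}{9} e_{3} + \frac{763}{75} e_{12} + \frac{1}{3} e_{13} - \frac{301}{180} e_{23} + \frac{4}{15} e_{123}
Answer: \frac{131}{90}


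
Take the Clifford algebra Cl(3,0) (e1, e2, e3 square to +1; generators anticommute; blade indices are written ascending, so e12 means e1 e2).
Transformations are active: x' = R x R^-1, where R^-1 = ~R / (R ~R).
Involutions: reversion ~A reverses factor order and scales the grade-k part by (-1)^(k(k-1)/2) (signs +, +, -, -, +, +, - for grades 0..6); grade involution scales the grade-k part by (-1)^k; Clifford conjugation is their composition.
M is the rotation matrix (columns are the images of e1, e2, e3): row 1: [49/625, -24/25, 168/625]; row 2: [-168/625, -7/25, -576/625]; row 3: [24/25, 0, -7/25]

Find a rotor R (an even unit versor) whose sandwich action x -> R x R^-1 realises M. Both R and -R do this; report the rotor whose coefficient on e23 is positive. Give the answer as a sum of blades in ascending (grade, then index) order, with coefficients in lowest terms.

Method: write R = a + b12*e12 + b13*e13 + b23*e23 with a^2 + b12^2 + b13^2 + b23^2 = 1 (so R^-1 = ~R). Expanding the columns R e_j ~R gives tr M = 4a^2 - 1 and, from the antisymmetric part, M21 - M12 = -4a*b12, M13 - M31 = 4a*b13, M32 - M23 = -4a*b23.
Here tr M = -301/625, so a^2 = (1 + tr M)/4 = 81/625 and a = ±9/25. Taking a = 9/25: M21 - M12 = 432/625, M13 - M31 = -432/625, M32 - M23 = 576/625, giving b12 = -12/25, b13 = -12/25, b23 = -16/25, i.e. R = 9/25 - 12/25*e12 - 12/25*e13 - 16/25*e23.
Its e23 coefficient is negative, so report the other preimage -R.
Answer: -9/25 + 12/25*e12 + 12/25*e13 + 16/25*e23. Uniqueness: Spin(3) -> SO(3) maps R and -R to the same rotation of trace -301/625; fixing the sign of the e23 coefficient removes the ambiguity.


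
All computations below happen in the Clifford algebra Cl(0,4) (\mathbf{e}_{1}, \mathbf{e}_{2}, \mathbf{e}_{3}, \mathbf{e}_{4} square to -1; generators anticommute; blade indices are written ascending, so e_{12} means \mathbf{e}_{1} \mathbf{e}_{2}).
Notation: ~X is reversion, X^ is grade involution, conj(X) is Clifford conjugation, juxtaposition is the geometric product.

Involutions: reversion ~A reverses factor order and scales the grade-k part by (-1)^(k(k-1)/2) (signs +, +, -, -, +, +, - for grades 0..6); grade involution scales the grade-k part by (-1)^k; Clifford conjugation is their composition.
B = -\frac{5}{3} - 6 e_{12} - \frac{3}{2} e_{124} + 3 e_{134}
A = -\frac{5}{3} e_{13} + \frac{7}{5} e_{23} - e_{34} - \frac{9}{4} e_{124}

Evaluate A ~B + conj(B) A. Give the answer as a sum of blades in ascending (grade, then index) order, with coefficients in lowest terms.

first term: -\frac{27}{8} - 3 e_{1} + \frac{17}{2} e_{4} + \frac{503}{45} e_{13} + \frac{11}{12} e_{23} + \frac{5}{3} e_{34} + \frac{3}{2} e_{123} + \frac{159}{20} e_{124} + \frac{21}{10} e_{134} + \frac{5}{2} e_{234} - 6 e_{1234}
second term: \frac{27}{8} + 3 e_{1} + \frac{37}{2} e_{4} - \frac{253}{45} e_{13} - \frac{229}{12} e_{23} + \frac{5}{3} e_{34} + \frac{3}{2} e_{123} + \frac{159}{20} e_{124} + \frac{21}{10} e_{134} + \frac{5}{2} e_{234} - 6 e_{1234}
Answer: 27 e_{4} + \frac{50}{9} e_{13} - \frac{109}{6} e_{23} + \frac{10}{3} e_{34} + 3 e_{123} + \frac{159}{10} e_{124} + \frac{21}{5} e_{134} + 5 e_{234} - 12 e_{1234}


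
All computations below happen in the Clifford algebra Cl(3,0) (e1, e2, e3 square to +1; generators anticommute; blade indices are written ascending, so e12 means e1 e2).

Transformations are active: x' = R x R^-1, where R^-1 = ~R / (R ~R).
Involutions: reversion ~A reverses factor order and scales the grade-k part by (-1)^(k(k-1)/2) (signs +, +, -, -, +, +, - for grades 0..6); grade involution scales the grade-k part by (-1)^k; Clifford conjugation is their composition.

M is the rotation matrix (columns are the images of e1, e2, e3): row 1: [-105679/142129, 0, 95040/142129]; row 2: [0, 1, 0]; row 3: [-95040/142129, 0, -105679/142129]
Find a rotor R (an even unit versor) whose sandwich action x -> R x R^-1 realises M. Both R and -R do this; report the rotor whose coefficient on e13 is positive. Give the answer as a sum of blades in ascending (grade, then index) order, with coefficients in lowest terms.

Method: write R = a + b12*e12 + b13*e13 + b23*e23 with a^2 + b12^2 + b13^2 + b23^2 = 1 (so R^-1 = ~R). Expanding the columns R e_j ~R gives tr M = 4a^2 - 1 and, from the antisymmetric part, M21 - M12 = -4a*b12, M13 - M31 = 4a*b13, M32 - M23 = -4a*b23.
Here tr M = -69229/142129, so a^2 = (1 + tr M)/4 = 18225/142129 and a = ±135/377. Taking a = 135/377: M21 - M12 = 0, M13 - M31 = 190080/142129, M32 - M23 = 0, giving b12 = 0, b13 = 352/377, b23 = 0, i.e. R = 135/377 + 352/377*e13.
Its e13 coefficient is already positive.
Answer: 135/377 + 352/377*e13. Sheet selection: the two-to-one cover makes ±R indistinguishable at the matrix level (trace -69229/142129), so uniqueness comes from the required sign on e13.


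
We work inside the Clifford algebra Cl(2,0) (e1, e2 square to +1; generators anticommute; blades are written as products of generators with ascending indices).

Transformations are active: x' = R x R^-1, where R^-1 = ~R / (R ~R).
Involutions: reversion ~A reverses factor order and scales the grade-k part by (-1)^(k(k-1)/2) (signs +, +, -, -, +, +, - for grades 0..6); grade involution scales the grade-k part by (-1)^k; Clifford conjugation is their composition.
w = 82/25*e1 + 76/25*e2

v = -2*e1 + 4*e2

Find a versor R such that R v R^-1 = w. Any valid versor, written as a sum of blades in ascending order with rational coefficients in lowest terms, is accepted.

Equal squares first: v^2 = w^2 = 20. Then v + w = 32/25*e1 + 176/25*e2 is a versor taking v to w, provided it is invertible.
Answer: 32/25*e1 + 176/25*e2


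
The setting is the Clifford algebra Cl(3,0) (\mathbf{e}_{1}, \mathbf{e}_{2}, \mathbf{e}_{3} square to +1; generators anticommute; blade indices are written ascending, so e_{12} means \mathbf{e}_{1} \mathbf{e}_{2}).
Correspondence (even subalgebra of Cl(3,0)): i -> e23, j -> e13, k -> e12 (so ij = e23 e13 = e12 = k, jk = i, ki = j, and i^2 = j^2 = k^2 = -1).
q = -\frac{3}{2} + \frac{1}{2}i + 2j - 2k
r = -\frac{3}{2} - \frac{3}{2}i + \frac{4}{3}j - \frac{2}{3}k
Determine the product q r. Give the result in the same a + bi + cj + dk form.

In blades: q = -\frac{3}{2} - 2 e_{12} + 2 e_{13} + \frac{1}{2} e_{23}, r = -\frac{3}{2} - \frac{2}{3} e_{12} + \frac{4}{3} e_{13} - \frac{3}{2} e_{23}.
Distribute q over r term by term (generator squares from the signature, products reordered to ascending indices): (-\frac{3}{2})*r = \frac{9}{4} + e_{12} - 2 e_{13} + \frac{9}{4} e_{23}; (-2 e_{12})*r = -\frac{4}{3} + 3 e_{12} + 3 e_{13} + \frac{8}{3} e_{23}; (2 e_{13})*r = -\frac{8}{3} + 3 e_{12} - 3 e_{13} - \frac{4}{3} e_{23}; (\frac{1}{2} e_{23})*r = \frac{3}{4} + \frac{2}{3} e_{12} + \frac{1}{3} e_{13} - \frac{3}{4} e_{23}.
Sum: -1 + \frac{23}{3} e_{12} - \frac{5}{3} e_{13} + \frac{17}{6} e_{23}; translating back through the correspondence:
Answer: -1 + \frac{17}{6}i - \frac{5}{3}j + \frac{23}{3}k


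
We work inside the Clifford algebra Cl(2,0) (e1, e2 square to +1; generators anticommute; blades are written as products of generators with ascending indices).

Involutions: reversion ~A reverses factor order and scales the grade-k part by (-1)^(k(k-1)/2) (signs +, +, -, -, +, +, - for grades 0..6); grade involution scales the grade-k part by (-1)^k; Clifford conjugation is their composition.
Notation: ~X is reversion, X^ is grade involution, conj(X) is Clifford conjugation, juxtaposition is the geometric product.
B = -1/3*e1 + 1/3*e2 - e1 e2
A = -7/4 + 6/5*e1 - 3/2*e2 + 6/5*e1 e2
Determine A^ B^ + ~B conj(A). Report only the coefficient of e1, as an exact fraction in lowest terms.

first term: 3/10 + 31/60*e1 + 83/60*e2 + 33/20*e1 e2
second term: 21/10 + 149/60*e1 + 61/60*e2 - 37/20*e1 e2
Answer: 3


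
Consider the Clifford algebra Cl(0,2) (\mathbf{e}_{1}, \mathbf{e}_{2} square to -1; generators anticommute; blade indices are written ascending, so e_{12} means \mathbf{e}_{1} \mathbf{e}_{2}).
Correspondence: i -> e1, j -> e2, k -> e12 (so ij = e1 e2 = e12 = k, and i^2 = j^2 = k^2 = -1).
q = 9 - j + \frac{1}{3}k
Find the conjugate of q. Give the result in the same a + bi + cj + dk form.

In blades: q = 9 - e_{2} + \frac{1}{3} e_{12}.
Conjugation here is Clifford conjugation: the scalar is fixed and the grade-1 and grade-2 blades all flip sign, giving 9 + e_{2} - \frac{1}{3} e_{12}; translating back:
Answer: 9 + j - \frac{1}{3}k


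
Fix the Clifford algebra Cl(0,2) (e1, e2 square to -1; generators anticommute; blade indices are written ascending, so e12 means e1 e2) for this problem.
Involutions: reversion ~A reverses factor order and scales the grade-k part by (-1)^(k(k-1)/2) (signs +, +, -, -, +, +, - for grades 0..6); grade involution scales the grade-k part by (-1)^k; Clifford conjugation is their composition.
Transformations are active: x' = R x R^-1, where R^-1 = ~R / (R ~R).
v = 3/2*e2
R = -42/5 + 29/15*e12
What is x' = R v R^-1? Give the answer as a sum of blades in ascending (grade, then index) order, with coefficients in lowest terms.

~R = -42/5 - 29/15*e12, and R ~R = 16717/225, so R^-1 = ~R / (16717/225).
R v = -29/10*e1 - 63/5*e2
Answer: 10962/16717*e1 + 45105/33434*e2


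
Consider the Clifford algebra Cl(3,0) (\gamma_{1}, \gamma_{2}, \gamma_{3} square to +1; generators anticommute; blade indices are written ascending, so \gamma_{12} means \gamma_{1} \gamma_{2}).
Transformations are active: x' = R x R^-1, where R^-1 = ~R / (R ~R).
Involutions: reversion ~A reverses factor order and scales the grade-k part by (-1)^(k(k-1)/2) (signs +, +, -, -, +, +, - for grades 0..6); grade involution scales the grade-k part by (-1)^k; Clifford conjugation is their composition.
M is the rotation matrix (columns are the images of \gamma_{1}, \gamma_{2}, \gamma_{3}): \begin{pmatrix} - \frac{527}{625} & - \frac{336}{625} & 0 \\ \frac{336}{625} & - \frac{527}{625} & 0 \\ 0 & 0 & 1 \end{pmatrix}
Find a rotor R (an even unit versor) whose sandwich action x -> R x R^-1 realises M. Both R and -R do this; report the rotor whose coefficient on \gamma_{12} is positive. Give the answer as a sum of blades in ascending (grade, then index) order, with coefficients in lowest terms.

Method: write R = a + b12*\gamma_{12} + b13*\gamma_{13} + b23*\gamma_{23} with a^2 + b12^2 + b13^2 + b23^2 = 1 (so R^-1 = ~R). Expanding the columns R e_j ~R gives tr M = 4a^2 - 1 and, from the antisymmetric part, M21 - M12 = -4a*b12, M13 - M31 = 4a*b13, M32 - M23 = -4a*b23.
Here tr M = -\frac{429}{625}, so a^2 = (1 + tr M)/4 = \frac{49}{625} and a = ±\frac{7}{25}. Taking a = \frac{7}{25}: M21 - M12 = \frac{672}{625}, M13 - M31 = 0, M32 - M23 = 0, giving b12 = -\frac{24}{25}, b13 = 0, b23 = 0, i.e. R = \frac{7}{25} - \frac{24}{25} \gamma_{12}.
Its \gamma_{12} coefficient is negative, so report the other preimage -R.
Answer: -\frac{7}{25} + \frac{24}{25} \gamma_{12}. Why the constraint matters: R and -R act identically through the sandwich — M has trace -\frac{429}{625} either way — so only the sign condition on \gamma_{12} picks one of the two preimages.


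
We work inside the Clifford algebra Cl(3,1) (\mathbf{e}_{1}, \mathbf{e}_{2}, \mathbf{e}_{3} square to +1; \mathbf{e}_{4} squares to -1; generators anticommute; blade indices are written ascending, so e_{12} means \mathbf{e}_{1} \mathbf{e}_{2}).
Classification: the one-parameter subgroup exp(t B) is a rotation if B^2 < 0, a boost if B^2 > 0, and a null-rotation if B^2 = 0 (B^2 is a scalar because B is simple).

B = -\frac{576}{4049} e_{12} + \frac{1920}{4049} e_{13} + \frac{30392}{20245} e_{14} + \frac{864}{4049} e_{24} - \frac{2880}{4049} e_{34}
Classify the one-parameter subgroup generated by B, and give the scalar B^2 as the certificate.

B^2 term by term: the squares give (-\frac{576}{4049})^2*(e_{12})^2 + (\frac{1920}{4049})^2*(e_{13})^2 + (\frac{30392}{20245})^2*(e_{14})^2 + (\frac{864}{4049})^2*(e_{24})^2 + (-\frac{2880}{4049})^2*(e_{34})^2 = \frac{331776}{16394401}*(-1) + \frac{3686400}{16394401}*(-1) + \frac{923673664}{409860025}*(+1) + \frac{746496}{16394401}*(+1) + \frac{8294400}{16394401}*(+1) = \frac{64}{25} (each basis 2-blade squares to minus the product of its generators' squares); cross terms between blades sharing an index anticommute and cancel; the commuting (index-disjoint) pairs give grade-4 terms 2*c*c'*(blade product), which cancel blade by blade — e_{1234}: \frac{3317760}{16394401} - \frac{3317760}{16394401} = 0 — confirming B is simple. So B^2 = \frac{64}{25}.
Answer: boost, certificate B^2 = \frac{64}{25}. Why this suffices: the scalar \frac{64}{25} survives any versor conjugation, so its sign alone determines the class however B is presented.


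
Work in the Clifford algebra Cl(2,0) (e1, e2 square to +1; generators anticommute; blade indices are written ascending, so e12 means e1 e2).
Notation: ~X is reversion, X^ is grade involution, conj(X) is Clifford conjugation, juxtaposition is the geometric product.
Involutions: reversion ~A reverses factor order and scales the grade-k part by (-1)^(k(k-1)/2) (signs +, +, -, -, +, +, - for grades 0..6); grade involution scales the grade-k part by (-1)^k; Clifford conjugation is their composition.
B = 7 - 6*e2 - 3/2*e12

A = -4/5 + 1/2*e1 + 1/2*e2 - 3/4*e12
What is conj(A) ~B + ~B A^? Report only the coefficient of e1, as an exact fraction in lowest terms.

first term: -149/40 - 29/4*e1 + 11/20*e2 + 141/20*e12
second term: -59/40 - 35/4*e1 + 41/20*e2 - 189/20*e12
Answer: -16


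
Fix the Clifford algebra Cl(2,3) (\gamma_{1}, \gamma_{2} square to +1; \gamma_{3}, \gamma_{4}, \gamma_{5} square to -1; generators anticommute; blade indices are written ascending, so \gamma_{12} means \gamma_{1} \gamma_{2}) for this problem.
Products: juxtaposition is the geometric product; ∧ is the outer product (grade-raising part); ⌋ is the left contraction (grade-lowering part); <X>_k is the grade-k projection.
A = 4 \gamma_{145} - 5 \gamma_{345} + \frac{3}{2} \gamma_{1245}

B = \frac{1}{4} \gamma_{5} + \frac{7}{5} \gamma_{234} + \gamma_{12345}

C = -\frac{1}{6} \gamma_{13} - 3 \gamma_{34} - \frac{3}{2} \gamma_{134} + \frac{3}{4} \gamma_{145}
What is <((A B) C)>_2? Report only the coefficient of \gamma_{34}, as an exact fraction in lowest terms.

step 1: \frac{3}{2} \gamma_{3} - 5 \gamma_{12} - \gamma_{14} - 4 \gamma_{23} - 7 \gamma_{25} + \frac{5}{4} \gamma_{34} - \frac{3}{8} \gamma_{124} + \frac{21}{10} \gamma_{135} + \frac{28}{5} \gamma_{1235}
step 2: \frac{15}{4} + \frac{13}{8} \gamma_{1} - \frac{3}{2} \gamma_{3} + \frac{9}{2} \gamma_{4} - \frac{11}{10} \gamma_{5} - \frac{2}{3} \gamma_{12} + 3 \gamma_{13} - \frac{59}{24} \gamma_{14} - \frac{13}{48} \gamma_{23} - 12 \gamma_{24} + \frac{583}{480} \gamma_{25} + \frac{209}{120} \gamma_{34} + \frac{63}{20} \gamma_{45} + \frac{9}{8} \gamma_{123} - \frac{45}{4} \gamma_{124} - \frac{15}{16} \gamma_{135} + \frac{63}{10} \gamma_{145} - \frac{941}{80} \gamma_{234} - \frac{93}{20} \gamma_{245} + 15 \gamma_{1234} - \frac{7}{6} \gamma_{1235} + \frac{84}{5} \gamma_{1245} - \frac{9}{8} \gamma_{1345} + 21 \gamma_{2345} + \frac{15}{2} \gamma_{12345}
step 3: -\frac{2}{3} \gamma_{12} + 3 \gamma_{13} - \frac{59}{24} \gamma_{14} - \frac{13}{48} \gamma_{23} - 12 \gamma_{24} + \frac{583}{480} \gamma_{25} + \frac{209}{120} \gamma_{34} + \frac{63}{20} \gamma_{45}
Answer: \frac{209}{120}


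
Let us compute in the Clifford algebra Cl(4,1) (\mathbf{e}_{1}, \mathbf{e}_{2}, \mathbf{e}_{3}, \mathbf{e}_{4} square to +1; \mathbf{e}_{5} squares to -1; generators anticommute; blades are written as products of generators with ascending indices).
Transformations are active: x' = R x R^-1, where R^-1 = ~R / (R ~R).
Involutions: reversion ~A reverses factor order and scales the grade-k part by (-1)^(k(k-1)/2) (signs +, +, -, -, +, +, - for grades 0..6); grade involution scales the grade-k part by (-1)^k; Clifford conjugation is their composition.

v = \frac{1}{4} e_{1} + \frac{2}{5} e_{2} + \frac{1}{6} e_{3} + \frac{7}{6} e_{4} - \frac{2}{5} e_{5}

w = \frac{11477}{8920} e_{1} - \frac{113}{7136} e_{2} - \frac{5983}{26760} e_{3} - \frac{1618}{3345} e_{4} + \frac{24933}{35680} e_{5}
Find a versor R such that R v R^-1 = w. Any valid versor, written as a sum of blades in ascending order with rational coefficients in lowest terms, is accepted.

Sketch: the shared square \frac{209}{144} makes R = v + w = \frac{13707}{8920} e_{1} + \frac{13707}{35680} e_{2} - \frac{1523}{26760} e_{3} + \frac{1523}{2230} e_{4} + \frac{10661}{35680} e_{5} the natural versor; its sandwich fixes that direction, negates (v - w)/2, and sends v to w.
Answer: \frac{13707}{8920} e_{1} + \frac{13707}{35680} e_{2} - \frac{1523}{26760} e_{3} + \frac{1523}{2230} e_{4} + \frac{10661}{35680} e_{5}


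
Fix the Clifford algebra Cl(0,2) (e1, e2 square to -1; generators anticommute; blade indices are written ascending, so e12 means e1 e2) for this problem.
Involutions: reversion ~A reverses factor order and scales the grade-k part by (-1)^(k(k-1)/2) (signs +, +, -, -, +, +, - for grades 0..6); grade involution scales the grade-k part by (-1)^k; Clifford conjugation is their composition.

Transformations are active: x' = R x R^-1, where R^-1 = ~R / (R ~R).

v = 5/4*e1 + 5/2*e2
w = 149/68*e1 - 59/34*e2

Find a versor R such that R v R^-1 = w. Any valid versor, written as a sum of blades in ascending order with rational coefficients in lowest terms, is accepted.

R = v + w = 117/34*e1 + 13/17*e2 works: the equal norms (-125/16) guarantee its sandwich swaps v into w.
Answer: 117/34*e1 + 13/17*e2
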